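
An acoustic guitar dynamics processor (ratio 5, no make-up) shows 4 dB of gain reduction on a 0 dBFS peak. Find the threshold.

Input is 5 dB above T (since output overshoot × R = input overshoot: (-4 − T)·5 = 0 − T gives T = -5 dBFS).
Check: -5 + (0 − (-5))/5 = -5 + 1 = -4 dBFS. ✓

-5 dBFS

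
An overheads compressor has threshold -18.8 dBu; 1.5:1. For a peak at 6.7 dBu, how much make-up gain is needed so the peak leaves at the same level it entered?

The peak compresses to -18.8 + 25.5/1.5 = -1.8 dBu.
To reach 6.7 dBu requires 6.7 − (-1.8) = 8.5 dB of make-up.

8.5 dB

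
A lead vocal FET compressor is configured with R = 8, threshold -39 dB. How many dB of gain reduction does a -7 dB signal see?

-7 dB exceeds the threshold by 32 dB.
After 8:1 compression the overshoot becomes 32/8 = 4 dB.
So the signal is attenuated by 32 − 4 = 28 dB.

28 dB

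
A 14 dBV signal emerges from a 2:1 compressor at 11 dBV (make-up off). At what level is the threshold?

8 dBV

Gain reduction = 14 − 11 = 3 dB; output overshoot = GR / (R − 1) = 3 / 1 = 3 dB.
Threshold = output − output overshoot = 11 − 3 = 8 dBV.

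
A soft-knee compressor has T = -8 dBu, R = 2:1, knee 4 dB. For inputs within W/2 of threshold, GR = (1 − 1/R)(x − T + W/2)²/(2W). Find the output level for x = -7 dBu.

x − T + W/2 = -7 − (-8) + 2 = 3.
GR = (1 − 1/2) × 3² / 8 = 0.5 × 9 / 8 = 0.5625 dB.
Output = -7 − 0.5625 = -7.5625 dBu.

-7.5625 dBu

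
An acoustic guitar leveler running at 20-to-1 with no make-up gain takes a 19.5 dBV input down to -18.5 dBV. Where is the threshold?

-20.5 dBV

Let T be the threshold. Output overshoot = (input overshoot)/R, so -18.5 − T = (19.5 − T)/20.
20·(-18.5 − T) = 19.5 − T → 19·T = -370 − 19.5 = -389.5.
T = -389.5/19 = -20.5 dBV.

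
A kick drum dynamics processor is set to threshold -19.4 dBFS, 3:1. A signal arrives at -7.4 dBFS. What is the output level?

-15.4 dBFS

Overshoot: -7.4 − (-19.4) = 12 dB.
3:1 compression reduces that to 12/3 = 4 dB over.
So the level is -19.4 + 4 = -15.4 dBFS.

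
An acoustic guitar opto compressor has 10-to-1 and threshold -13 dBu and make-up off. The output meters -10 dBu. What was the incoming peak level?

17 dBu

Post-compression overshoot = -10 − (-13) = 3 dB.
Undo the ratio: input overshoot = 3 × 10 = 30 dB, giving input = 17 dBu.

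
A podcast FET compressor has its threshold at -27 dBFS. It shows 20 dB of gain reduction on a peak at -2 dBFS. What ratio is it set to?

5:1

Input overshoot = -2 − (-27) = 25 dB.
Output overshoot = 25 − 20 = 5 dB.
Ratio = input overshoot / output overshoot = 25 / 5 = 5.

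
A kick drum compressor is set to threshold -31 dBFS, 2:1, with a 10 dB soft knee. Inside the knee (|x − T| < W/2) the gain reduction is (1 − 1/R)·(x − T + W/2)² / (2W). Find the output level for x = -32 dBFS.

-32.4 dBFS

x − T + W/2 = -32 − (-31) + 5 = 4.
GR = (1 − 1/2) × 4² / 20 = 0.5 × 16 / 20 = 0.4 dB.
Output = -32 − 0.4 = -32.4 dBFS.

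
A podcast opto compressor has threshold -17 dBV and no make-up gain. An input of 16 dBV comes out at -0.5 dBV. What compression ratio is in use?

Input overshoot = 16 − (-17) = 33 dB; output overshoot = -0.5 − (-17) = 16.5 dB.
Ratio = 33 / 16.5 = 2.

2:1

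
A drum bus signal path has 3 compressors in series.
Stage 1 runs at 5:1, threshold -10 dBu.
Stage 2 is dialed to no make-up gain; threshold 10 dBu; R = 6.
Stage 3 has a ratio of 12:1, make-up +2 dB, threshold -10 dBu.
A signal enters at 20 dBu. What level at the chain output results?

-7.5 dBu

Stage 1: overshoot 30 dB → 30/5 = 6 dB → -4 dBu.
Stage 2: below threshold (-4 ≤ 10); passes unchanged; output -4 dBu.
Stage 3: overshoot 6 dB → 6/12 = 0.5 dB → -9.5 dBu; +2 dB make-up → -7.5 dBu.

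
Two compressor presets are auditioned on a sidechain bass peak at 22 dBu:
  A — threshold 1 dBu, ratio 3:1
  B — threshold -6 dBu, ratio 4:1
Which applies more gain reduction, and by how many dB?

B, by 7 dB

A: GR = 21 − 21/3 = 14 dB.
B: GR = 28 − 28/4 = 21 dB.
Difference: 7 dB in favour of B.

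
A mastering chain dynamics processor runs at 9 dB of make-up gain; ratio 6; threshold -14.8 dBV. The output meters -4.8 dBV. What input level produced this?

Stripping the +9 dB make-up gives -13.8 dBV at the gain stage.
Post-compression overshoot = -13.8 − (-14.8) = 1 dB.
Before 6:1 compression the overshoot was 1 × 6 = 6 dB, so input = -14.8 + 6 = -8.8 dBV.

-8.8 dBV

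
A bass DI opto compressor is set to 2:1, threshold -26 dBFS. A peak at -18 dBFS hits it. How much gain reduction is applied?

The signal is 8 dB above threshold.
After 2:1 compression the overshoot becomes 8/2 = 4 dB.
So the signal is attenuated by 8 − 4 = 4 dB.

4 dB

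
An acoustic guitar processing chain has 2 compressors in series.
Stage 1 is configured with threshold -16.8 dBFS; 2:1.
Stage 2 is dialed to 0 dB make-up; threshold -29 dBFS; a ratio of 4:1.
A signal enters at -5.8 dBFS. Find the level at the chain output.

Stage 1: 11 dB above -16.8 dBFS, reduced 2:1 to 5.5 dB above → -11.3 dBFS.
Stage 2: overshoot 17.7 dB → 17.7/4 = 4.425 dB → -24.575 dBFS.

-24.575 dBFS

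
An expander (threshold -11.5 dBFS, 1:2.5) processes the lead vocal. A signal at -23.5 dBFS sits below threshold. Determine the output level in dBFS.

The input is 12 dB below the -11.5 dBFS threshold.
A 1:2.5 expander multiplies undershoot by 2.5: 12 × 2.5 = 30 dB below threshold.
Output = -11.5 − 30 = -41.5 dBFS.

-41.5 dBFS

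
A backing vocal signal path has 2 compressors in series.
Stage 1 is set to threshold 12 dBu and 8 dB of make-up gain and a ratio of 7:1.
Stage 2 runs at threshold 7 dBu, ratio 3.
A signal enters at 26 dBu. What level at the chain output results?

12 dBu

Stage 1: 14 dB above 12 dBu, reduced 7:1 to 2 dB above → 14 dBu; +8 dB make-up → 22 dBu.
Stage 2: overshoot 15 dB → 15/3 = 5 dB → 12 dBu.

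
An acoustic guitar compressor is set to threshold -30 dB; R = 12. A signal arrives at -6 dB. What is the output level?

-28 dB

The input is 24 dB above the -30 dB threshold.
12:1 compression reduces that to 24/12 = 2 dB over.
So the level is -30 + 2 = -28 dB.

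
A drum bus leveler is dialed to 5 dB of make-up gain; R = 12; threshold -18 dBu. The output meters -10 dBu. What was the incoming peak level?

Before make-up, the level was -10 − 5 = -15 dBu.
That's 3 dB above the -18 dBu threshold.
Undo the ratio: input overshoot = 3 × 12 = 36 dB, giving input = 18 dBu.

18 dBu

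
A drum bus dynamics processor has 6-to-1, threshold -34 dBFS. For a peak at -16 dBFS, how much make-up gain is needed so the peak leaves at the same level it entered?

The peak compresses to -34 + 18/6 = -31 dBFS.
To reach -16 dBFS requires -16 − (-31) = 15 dB of make-up.

15 dB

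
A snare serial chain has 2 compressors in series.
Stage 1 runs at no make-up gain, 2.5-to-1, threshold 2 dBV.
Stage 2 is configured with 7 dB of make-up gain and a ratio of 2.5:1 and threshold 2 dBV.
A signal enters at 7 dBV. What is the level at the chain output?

Stage 1: overshoot 5 dB → 5/2.5 = 2 dB → 4 dBV.
Stage 2: 4 dBV is 2 dB over 2 dBV; at 2.5:1 that becomes 0.8 dB over, giving 2.8 dBV; +7 dB make-up → 9.8 dBV.

9.8 dBV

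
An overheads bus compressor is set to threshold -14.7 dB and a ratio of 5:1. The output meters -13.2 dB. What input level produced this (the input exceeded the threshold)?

That's 1.5 dB above the -14.7 dB threshold.
Undo the ratio: input overshoot = 1.5 × 5 = 7.5 dB, giving input = -7.2 dB.

-7.2 dB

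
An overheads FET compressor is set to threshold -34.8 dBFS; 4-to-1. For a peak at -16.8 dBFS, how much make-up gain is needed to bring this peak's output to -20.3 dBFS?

Without make-up, output = threshold + overshoot/4 = -34.8 + 4.5 = -30.3 dBFS.
Gap to target: 10 dB.

10 dB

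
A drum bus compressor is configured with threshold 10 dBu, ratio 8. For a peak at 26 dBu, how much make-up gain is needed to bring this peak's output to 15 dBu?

3 dB

Without make-up, output = threshold + overshoot/8 = 10 + 2 = 12 dBu.
Gap to target: 3 dB.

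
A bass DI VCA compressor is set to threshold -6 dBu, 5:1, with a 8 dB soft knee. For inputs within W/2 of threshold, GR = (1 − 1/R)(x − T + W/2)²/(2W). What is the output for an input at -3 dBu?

-5.45 dBu

x − T + W/2 = -3 − (-6) + 4 = 7.
GR = (1 − 1/5) × 7² / 16 = 0.8 × 49 / 16 = 2.45 dB.
Output = -3 − 2.45 = -5.45 dBu.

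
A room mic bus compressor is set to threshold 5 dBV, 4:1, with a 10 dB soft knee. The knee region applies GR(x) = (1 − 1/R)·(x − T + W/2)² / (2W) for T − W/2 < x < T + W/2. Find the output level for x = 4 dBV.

3.4 dBV

x − T + W/2 = 4 − 5 + 5 = 4.
GR = (1 − 1/4) × 4² / 20 = 0.75 × 16 / 20 = 0.6 dB.
Output = 4 − 0.6 = 3.4 dBV.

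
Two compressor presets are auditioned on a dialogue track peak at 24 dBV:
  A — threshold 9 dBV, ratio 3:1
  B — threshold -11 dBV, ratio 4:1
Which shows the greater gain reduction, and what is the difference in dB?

A: 15 dB over, compressed to 5 dB over, so 10 dB of GR.
B: 35 dB over, compressed to 8.75 dB over, so 26.25 dB of GR.
B reduces 16.25 dB more.

B, by 16.25 dB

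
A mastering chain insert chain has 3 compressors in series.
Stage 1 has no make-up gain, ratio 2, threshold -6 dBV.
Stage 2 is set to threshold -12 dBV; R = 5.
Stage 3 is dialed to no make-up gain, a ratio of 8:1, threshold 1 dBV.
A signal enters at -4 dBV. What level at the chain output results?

Stage 1: overshoot 2 dB → 2/2 = 1 dB → -5 dBV.
Stage 2: 7 dB above -12 dBV, reduced 5:1 to 1.4 dB above → -10.6 dBV.
Stage 3: -10.6 dBV ≤ 1 dBV, so stage 3 doesn't engage; output -10.6 dBV.

-10.6 dBV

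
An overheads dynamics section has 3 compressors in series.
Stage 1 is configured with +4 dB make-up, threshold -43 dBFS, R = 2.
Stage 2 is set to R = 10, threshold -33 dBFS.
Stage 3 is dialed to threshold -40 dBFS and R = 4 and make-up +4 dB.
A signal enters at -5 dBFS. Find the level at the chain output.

-33.925 dBFS

Stage 1: -5 dBFS is 38 dB over -43 dBFS; at 2:1 that becomes 19 dB over, giving -24 dBFS; +4 dB make-up → -20 dBFS.
Stage 2: -20 dBFS is 13 dB over -33 dBFS; at 10:1 that becomes 1.3 dB over, giving -31.7 dBFS.
Stage 3: -31.7 dBFS is 8.3 dB over -40 dBFS; at 4:1 that becomes 2.075 dB over, giving -37.925 dBFS; +4 dB make-up → -33.925 dBFS.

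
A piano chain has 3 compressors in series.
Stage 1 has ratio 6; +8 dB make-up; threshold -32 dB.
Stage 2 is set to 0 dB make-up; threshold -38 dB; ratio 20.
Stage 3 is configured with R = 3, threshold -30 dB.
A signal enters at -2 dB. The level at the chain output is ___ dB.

Stage 1: -2 dB is 30 dB over -32 dB; at 6:1 that becomes 5 dB over, giving -27 dB; +8 dB make-up → -19 dB.
Stage 2: overshoot 19 dB → 19/20 = 0.95 dB → -37.05 dB.
Stage 3: below threshold (-37.05 ≤ -30); passes unchanged; output -37.05 dB.

-37.05 dB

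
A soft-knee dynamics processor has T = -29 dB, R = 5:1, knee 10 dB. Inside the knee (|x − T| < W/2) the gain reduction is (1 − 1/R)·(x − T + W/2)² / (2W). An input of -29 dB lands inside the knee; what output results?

x − T + W/2 = -29 − (-29) + 5 = 5.
GR = (1 − 1/5) × 5² / 20 = 0.8 × 25 / 20 = 1 dB.
Output = -29 − 1 = -30 dB.

-30 dB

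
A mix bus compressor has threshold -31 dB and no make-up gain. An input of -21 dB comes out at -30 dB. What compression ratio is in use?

Input overshoot = -21 − (-31) = 10 dB; output overshoot = -30 − (-31) = 1 dB.
Ratio = 10 / 1 = 10.

10:1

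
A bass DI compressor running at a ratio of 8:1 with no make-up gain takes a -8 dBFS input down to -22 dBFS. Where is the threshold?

-24 dBFS

Input is 16 dB above T (since output overshoot × R = input overshoot: (-22 − T)·8 = -8 − T gives T = -24 dBFS).
Check: -24 + (-8 − (-24))/8 = -24 + 2 = -22 dBFS. ✓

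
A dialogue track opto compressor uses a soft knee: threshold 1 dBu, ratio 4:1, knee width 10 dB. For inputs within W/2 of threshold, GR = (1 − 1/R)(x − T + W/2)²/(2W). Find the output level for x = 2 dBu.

0.65 dBu

x − T + W/2 = 2 − 1 + 5 = 6.
GR = (1 − 1/4) × 6² / 20 = 0.75 × 36 / 20 = 1.35 dB.
Output = 2 − 1.35 = 0.65 dBu.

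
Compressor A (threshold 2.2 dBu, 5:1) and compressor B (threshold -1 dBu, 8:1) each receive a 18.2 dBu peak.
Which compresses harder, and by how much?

A: 16 dB over, compressed to 3.2 dB over, so 12.8 dB of GR.
B: 19.2 dB over, compressed to 2.4 dB over, so 16.8 dB of GR.
B applies 4 dB more gain reduction.

B, by 4 dB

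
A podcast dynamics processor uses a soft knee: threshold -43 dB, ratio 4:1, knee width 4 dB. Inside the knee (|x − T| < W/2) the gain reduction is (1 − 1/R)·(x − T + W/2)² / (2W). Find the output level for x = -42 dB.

x − T + W/2 = -42 − (-43) + 2 = 3.
GR = (1 − 1/4) × 3² / 8 = 0.75 × 9 / 8 = 0.84375 dB.
Output = -42 − 0.84375 = -42.84375 dB.

-42.84375 dB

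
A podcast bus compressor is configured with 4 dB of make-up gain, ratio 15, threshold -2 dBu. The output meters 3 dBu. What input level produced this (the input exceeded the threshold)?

13 dBu

Before make-up, the level was 3 − 4 = -1 dBu.
That's 1 dB above the -2 dBu threshold.
Undo the ratio: input overshoot = 1 × 15 = 15 dB, giving input = 13 dBu.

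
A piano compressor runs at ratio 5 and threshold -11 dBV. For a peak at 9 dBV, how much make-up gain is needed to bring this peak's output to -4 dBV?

3 dB

Without make-up, output = threshold + overshoot/5 = -11 + 4 = -7 dBV.
Gap to target: 3 dB.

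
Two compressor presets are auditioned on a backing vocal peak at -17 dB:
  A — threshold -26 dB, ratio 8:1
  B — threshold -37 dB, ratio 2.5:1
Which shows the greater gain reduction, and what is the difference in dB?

B, by 4.125 dB

A: 9 dB over, compressed to 1.125 dB over, so 7.875 dB of GR.
B: 20 dB over, compressed to 8 dB over, so 12 dB of GR.
Difference: 4.125 dB in favour of B.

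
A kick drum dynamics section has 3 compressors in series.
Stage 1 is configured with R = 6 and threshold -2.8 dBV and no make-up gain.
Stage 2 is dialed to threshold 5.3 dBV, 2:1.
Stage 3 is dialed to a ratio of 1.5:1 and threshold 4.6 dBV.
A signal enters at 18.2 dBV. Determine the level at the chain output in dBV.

0.7 dBV

Stage 1: 21 dB above -2.8 dBV, reduced 6:1 to 3.5 dB above → 0.7 dBV.
Stage 2: 0.7 dBV is at or below the 5.3 dBV threshold — no compression; output 0.7 dBV.
Stage 3: 0.7 dBV ≤ 4.6 dBV, so stage 3 doesn't engage; output 0.7 dBV.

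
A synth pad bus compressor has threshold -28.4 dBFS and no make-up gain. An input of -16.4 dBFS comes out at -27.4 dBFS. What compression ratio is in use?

12:1

Input overshoot = -16.4 − (-28.4) = 12 dB; output overshoot = -27.4 − (-28.4) = 1 dB.
Ratio = 12 / 1 = 12.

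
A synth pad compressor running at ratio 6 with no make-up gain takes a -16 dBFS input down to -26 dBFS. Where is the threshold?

Gain reduction = -16 − (-26) = 10 dB; output overshoot = GR / (R − 1) = 10 / 5 = 2 dB.
Threshold = output − output overshoot = -26 − 2 = -28 dBFS.

-28 dBFS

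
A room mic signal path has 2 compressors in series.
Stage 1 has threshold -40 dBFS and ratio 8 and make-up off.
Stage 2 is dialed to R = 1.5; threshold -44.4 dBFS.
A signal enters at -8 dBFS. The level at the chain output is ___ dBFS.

Stage 1: 32 dB above -40 dBFS, reduced 8:1 to 4 dB above → -36 dBFS.
Stage 2: 8.4 dB above -44.4 dBFS, reduced 1.5:1 to 5.6 dB above → -38.8 dBFS.

-38.8 dBFS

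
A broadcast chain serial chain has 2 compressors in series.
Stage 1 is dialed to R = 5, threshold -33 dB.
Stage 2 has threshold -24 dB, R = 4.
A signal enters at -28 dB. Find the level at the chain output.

Stage 1: -28 dB is 5 dB over -33 dB; at 5:1 that becomes 1 dB over, giving -32 dB.
Stage 2: -32 dB ≤ -24 dB, so stage 2 doesn't engage; output -32 dB.

-32 dB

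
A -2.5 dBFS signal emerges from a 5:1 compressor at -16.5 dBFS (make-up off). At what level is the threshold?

Let T be the threshold. Output overshoot = (input overshoot)/R, so -16.5 − T = (-2.5 − T)/5.
5·(-16.5 − T) = -2.5 − T → 4·T = -82.5 − (-2.5) = -80.
T = -80/4 = -20 dBFS.

-20 dBFS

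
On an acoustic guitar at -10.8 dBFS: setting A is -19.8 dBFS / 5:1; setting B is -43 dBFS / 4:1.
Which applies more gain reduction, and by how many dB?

B, by 16.95 dB

A: GR = 9 − 9/5 = 7.2 dB.
B: GR = 32.2 − 32.2/4 = 24.15 dB.
B reduces 16.95 dB more.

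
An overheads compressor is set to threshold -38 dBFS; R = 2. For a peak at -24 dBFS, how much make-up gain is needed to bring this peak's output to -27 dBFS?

4 dB

Without make-up, output = threshold + overshoot/2 = -38 + 7 = -31 dBFS.
Gap to target: 4 dB.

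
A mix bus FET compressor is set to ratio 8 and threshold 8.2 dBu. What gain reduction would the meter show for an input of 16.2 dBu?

7 dB

16.2 dBu exceeds the threshold by 8 dB.
A 8:1 ratio leaves 1 dB of that excess.
Gain reduction = 8 − 1 = 7 dB.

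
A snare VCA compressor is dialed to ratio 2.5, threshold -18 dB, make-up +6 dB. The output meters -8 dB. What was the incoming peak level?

-8 dB

Remove make-up: -8 − 6 = -14 dB.
The compressed level sits -14 − (-18) = 4 dB over threshold.
Input overshoot = R × output overshoot = 10 dB → input = -18 + 10 = -8 dB.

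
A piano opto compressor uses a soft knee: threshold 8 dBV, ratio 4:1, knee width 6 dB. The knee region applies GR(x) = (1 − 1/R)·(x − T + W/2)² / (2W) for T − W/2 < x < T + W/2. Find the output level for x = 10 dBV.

8.4375 dBV

x − T + W/2 = 10 − 8 + 3 = 5.
GR = (1 − 1/4) × 5² / 12 = 0.75 × 25 / 12 = 1.5625 dB.
Output = 10 − 1.5625 = 8.4375 dBV.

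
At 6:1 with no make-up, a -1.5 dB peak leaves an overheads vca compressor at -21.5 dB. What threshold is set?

Gain reduction = -1.5 − (-21.5) = 20 dB; output overshoot = GR / (R − 1) = 20 / 5 = 4 dB.
Threshold = output − output overshoot = -21.5 − 4 = -25.5 dB.

-25.5 dB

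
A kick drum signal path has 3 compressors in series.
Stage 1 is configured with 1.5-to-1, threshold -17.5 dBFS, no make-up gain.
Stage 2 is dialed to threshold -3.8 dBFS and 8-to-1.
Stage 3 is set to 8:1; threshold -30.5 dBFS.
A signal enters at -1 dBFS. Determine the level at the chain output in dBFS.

Stage 1: 16.5 dB above -17.5 dBFS, reduced 1.5:1 to 11 dB above → -6.5 dBFS.
Stage 2: below threshold (-6.5 ≤ -3.8); passes unchanged; output -6.5 dBFS.
Stage 3: -6.5 dBFS is 24 dB over -30.5 dBFS; at 8:1 that becomes 3 dB over, giving -27.5 dBFS.

-27.5 dBFS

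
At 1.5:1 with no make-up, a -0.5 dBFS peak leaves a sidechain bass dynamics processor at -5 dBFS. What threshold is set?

Let T be the threshold. Output overshoot = (input overshoot)/R, so -5 − T = (-0.5 − T)/1.5.
1.5·(-5 − T) = -0.5 − T → 0.5·T = -7.5 − (-0.5) = -7.
T = -7/0.5 = -14 dBFS.

-14 dBFS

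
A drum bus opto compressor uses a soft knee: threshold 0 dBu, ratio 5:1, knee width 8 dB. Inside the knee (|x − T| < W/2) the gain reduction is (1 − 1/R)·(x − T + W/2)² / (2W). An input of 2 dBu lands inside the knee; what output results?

0.2 dBu

x − T + W/2 = 2 − 0 + 4 = 6.
GR = (1 − 1/5) × 6² / 16 = 0.8 × 36 / 16 = 1.8 dB.
Output = 2 − 1.8 = 0.2 dBu.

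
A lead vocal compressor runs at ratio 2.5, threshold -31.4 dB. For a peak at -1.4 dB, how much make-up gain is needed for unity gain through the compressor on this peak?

Overshoot 30 dB → 30/2.5 = 12 dB after compression, so the compressed level is -31.4 + 12 = -19.4 dB.
Make-up = target − compressed = -1.4 − (-19.4) = 18 dB.

18 dB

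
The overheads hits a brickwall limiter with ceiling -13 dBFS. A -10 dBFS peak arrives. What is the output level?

-13 dBFS

At ∞:1, everything above -13 dBFS is held at the ceiling.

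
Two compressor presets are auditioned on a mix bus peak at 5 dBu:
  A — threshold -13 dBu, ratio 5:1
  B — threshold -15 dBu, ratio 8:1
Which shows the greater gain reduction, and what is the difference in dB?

B, by 3.1 dB

A: 18 dB over, compressed to 3.6 dB over, so 14.4 dB of GR.
B: 20 dB over, compressed to 2.5 dB over, so 17.5 dB of GR.
Difference: 3.1 dB in favour of B.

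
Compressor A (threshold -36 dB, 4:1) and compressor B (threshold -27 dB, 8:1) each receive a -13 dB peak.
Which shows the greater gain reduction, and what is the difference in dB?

A: 23 dB over, compressed to 5.75 dB over, so 17.25 dB of GR.
B: 14 dB over, compressed to 1.75 dB over, so 12.25 dB of GR.
A reduces 5 dB more.

A, by 5 dB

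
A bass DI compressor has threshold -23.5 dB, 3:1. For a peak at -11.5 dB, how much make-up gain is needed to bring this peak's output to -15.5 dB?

4 dB

Without make-up, output = threshold + overshoot/3 = -23.5 + 4 = -19.5 dB.
Gap to target: 4 dB.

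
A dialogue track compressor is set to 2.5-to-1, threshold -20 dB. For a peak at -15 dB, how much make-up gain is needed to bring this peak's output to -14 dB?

4 dB

The peak compresses to -20 + 5/2.5 = -18 dB.
To reach -14 dB requires -14 − (-18) = 4 dB of make-up.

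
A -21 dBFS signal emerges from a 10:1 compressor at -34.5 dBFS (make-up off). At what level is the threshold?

Gain reduction = -21 − (-34.5) = 13.5 dB; output overshoot = GR / (R − 1) = 13.5 / 9 = 1.5 dB.
Threshold = output − output overshoot = -34.5 − 1.5 = -36 dBFS.

-36 dBFS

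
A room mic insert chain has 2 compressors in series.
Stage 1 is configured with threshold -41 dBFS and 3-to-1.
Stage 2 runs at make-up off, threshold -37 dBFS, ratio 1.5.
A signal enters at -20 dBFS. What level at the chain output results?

-35 dBFS

Stage 1: 21 dB above -41 dBFS, reduced 3:1 to 7 dB above → -34 dBFS.
Stage 2: 3 dB above -37 dBFS, reduced 1.5:1 to 2 dB above → -35 dBFS.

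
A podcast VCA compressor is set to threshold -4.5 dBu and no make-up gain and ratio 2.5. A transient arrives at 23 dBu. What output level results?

23 dBu sits 27.5 dB over threshold.
2.5:1 compression reduces that to 27.5/2.5 = 11 dB over.
That puts the output at 6.5 dBu.

6.5 dBu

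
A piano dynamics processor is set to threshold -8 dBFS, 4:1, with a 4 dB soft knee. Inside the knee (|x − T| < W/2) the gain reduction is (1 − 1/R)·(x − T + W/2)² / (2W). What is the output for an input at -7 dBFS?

-7.84375 dBFS

x − T + W/2 = -7 − (-8) + 2 = 3.
GR = (1 − 1/4) × 3² / 8 = 0.75 × 9 / 8 = 0.84375 dB.
Output = -7 − 0.84375 = -7.84375 dBFS.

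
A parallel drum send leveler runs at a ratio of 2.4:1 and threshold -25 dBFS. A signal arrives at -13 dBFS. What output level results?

-20 dBFS

The input is 12 dB above the -25 dBFS threshold.
The 12 dB excess becomes 5 dB after 2.4:1 reduction.
That puts the output at -20 dBFS.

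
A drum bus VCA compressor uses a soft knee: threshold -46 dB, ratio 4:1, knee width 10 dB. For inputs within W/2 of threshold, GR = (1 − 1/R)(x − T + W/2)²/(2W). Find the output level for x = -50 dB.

x − T + W/2 = -50 − (-46) + 5 = 1.
GR = (1 − 1/4) × 1² / 20 = 0.75 × 1 / 20 = 0.0375 dB.
Output = -50 − 0.0375 = -50.0375 dB.

-50.0375 dB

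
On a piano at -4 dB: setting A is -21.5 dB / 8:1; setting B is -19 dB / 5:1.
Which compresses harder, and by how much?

A, by 3.3125 dB

A: 17.5 dB over, compressed to 2.1875 dB over, so 15.3125 dB of GR.
B: 15 dB over, compressed to 3 dB over, so 12 dB of GR.
Difference: 3.3125 dB in favour of A.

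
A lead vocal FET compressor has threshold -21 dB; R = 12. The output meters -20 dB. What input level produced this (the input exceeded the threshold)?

-9 dB

The compressed level sits -20 − (-21) = 1 dB over threshold.
Undo the ratio: input overshoot = 1 × 12 = 12 dB, giving input = -9 dB.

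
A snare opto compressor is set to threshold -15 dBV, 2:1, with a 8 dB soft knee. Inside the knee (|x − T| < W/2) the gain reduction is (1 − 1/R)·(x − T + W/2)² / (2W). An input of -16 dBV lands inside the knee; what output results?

-16.28125 dBV

x − T + W/2 = -16 − (-15) + 4 = 3.
GR = (1 − 1/2) × 3² / 16 = 0.5 × 9 / 16 = 0.28125 dB.
Output = -16 − 0.28125 = -16.28125 dBV.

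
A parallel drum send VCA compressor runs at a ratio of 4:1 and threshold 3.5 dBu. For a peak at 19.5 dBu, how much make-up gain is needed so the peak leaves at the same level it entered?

12 dB

Without make-up, output = threshold + overshoot/4 = 3.5 + 4 = 7.5 dBu.
Gap to target: 12 dB.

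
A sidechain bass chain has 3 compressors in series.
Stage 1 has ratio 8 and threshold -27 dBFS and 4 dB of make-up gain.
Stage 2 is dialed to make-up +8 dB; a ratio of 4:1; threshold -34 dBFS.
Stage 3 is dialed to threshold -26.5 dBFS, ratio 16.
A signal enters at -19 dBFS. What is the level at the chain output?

-26.28125 dBFS

Stage 1: -19 dBFS is 8 dB over -27 dBFS; at 8:1 that becomes 1 dB over, giving -26 dBFS; +4 dB make-up → -22 dBFS.
Stage 2: overshoot 12 dB → 12/4 = 3 dB → -31 dBFS; +8 dB make-up → -23 dBFS.
Stage 3: 3.5 dB above -26.5 dBFS, reduced 16:1 to 0.21875 dB above → -26.28125 dBFS.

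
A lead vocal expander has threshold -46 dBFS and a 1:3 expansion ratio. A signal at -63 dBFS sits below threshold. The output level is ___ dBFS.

Below threshold, a 1:3 expander applies gain = (3−1)×(T − x) of attenuation.
(3−1) × 17 = 34 dB, so output = -63 − 34 = -97 dBFS.

-97 dBFS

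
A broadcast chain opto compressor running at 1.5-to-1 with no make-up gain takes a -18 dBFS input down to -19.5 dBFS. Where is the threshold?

-22.5 dBFS

Let T be the threshold. Output overshoot = (input overshoot)/R, so -19.5 − T = (-18 − T)/1.5.
1.5·(-19.5 − T) = -18 − T → 0.5·T = -29.25 − (-18) = -11.25.
T = -11.25/0.5 = -22.5 dBFS.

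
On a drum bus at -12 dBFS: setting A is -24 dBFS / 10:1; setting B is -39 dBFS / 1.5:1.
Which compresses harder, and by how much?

A: overshoot 12 dB → output overshoot 1.2 dB → GR 10.8 dB.
B: overshoot 27 dB → output overshoot 18 dB → GR 9 dB.
Difference: 1.8 dB in favour of A.

A, by 1.8 dB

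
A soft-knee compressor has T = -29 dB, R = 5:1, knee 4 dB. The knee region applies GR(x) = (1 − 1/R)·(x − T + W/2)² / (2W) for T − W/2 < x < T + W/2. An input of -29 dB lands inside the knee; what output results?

-29.4 dB

x − T + W/2 = -29 − (-29) + 2 = 2.
GR = (1 − 1/5) × 2² / 8 = 0.8 × 4 / 8 = 0.4 dB.
Output = -29 − 0.4 = -29.4 dB.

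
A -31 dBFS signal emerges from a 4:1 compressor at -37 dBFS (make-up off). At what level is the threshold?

Input is 8 dB above T (since output overshoot × R = input overshoot: (-37 − T)·4 = -31 − T gives T = -39 dBFS).
Check: -39 + (-31 − (-39))/4 = -39 + 2 = -37 dBFS. ✓

-39 dBFS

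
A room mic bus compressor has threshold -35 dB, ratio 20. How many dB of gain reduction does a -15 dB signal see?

-15 dB exceeds the threshold by 20 dB.
A 20:1 ratio leaves 1 dB of that excess.
GR = overshoot in − overshoot out = 20 − 1 = 19 dB.

19 dB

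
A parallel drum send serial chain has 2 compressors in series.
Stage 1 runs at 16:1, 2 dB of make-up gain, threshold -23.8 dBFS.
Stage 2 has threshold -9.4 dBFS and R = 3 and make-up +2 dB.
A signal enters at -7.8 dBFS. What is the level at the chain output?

-18.8 dBFS

Stage 1: -7.8 dBFS is 16 dB over -23.8 dBFS; at 16:1 that becomes 1 dB over, giving -22.8 dBFS; +2 dB make-up → -20.8 dBFS.
Stage 2: -20.8 dBFS ≤ -9.4 dBFS, so stage 2 doesn't engage; make-up brings it to -18.8 dBFS.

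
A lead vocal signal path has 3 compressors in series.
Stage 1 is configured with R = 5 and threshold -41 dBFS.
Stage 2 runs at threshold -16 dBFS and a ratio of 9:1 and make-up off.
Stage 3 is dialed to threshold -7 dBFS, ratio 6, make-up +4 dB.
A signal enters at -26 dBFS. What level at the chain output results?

-34 dBFS

Stage 1: 15 dB above -41 dBFS, reduced 5:1 to 3 dB above → -38 dBFS.
Stage 2: -38 dBFS is at or below the -16 dBFS threshold — no compression; output -38 dBFS.
Stage 3: -38 dBFS ≤ -7 dBFS, so stage 3 doesn't engage; make-up brings it to -34 dBFS.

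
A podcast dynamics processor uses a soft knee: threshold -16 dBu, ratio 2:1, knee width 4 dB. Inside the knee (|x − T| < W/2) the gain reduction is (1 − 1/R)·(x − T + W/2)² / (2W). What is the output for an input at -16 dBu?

x − T + W/2 = -16 − (-16) + 2 = 2.
GR = (1 − 1/2) × 2² / 8 = 0.5 × 4 / 8 = 0.25 dB.
Output = -16 − 0.25 = -16.25 dBu.

-16.25 dBu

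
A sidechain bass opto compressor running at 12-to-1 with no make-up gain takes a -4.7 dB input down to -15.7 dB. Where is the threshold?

Let T be the threshold. Output overshoot = (input overshoot)/R, so -15.7 − T = (-4.7 − T)/12.
12·(-15.7 − T) = -4.7 − T → 11·T = -188.4 − (-4.7) = -183.7.
T = -183.7/11 = -16.7 dB.

-16.7 dB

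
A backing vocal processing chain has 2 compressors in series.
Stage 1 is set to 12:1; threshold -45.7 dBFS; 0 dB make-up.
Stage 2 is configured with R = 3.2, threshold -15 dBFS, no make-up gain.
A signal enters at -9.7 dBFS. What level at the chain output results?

-42.7 dBFS

Stage 1: -9.7 dBFS is 36 dB over -45.7 dBFS; at 12:1 that becomes 3 dB over, giving -42.7 dBFS.
Stage 2: -42.7 dBFS is at or below the -15 dBFS threshold — no compression; output -42.7 dBFS.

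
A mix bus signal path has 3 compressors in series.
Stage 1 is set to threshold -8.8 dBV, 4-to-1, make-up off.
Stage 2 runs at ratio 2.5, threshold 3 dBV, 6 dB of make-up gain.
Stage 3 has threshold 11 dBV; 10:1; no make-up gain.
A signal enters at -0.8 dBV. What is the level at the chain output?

Stage 1: -0.8 dBV is 8 dB over -8.8 dBV; at 4:1 that becomes 2 dB over, giving -6.8 dBV.
Stage 2: below threshold (-6.8 ≤ 3); passes unchanged; make-up brings it to -0.8 dBV.
Stage 3: -0.8 dBV ≤ 11 dBV, so stage 3 doesn't engage; output -0.8 dBV.

-0.8 dBV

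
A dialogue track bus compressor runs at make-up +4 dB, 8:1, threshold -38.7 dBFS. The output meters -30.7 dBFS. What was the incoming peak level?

Stripping the +4 dB make-up gives -34.7 dBFS at the gain stage.
That's 4 dB above the -38.7 dBFS threshold.
Before 8:1 compression the overshoot was 4 × 8 = 32 dB, so input = -38.7 + 32 = -6.7 dBFS.

-6.7 dBFS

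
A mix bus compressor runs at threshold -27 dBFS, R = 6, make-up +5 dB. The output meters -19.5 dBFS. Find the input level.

-12 dBFS

Remove make-up: -19.5 − 5 = -24.5 dBFS.
That's 2.5 dB above the -27 dBFS threshold.
Input overshoot = R × output overshoot = 15 dB → input = -27 + 15 = -12 dBFS.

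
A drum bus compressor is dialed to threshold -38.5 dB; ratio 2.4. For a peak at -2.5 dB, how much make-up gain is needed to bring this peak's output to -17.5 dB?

6 dB

Without make-up, output = threshold + overshoot/2.4 = -38.5 + 15 = -23.5 dB.
Gap to target: 6 dB.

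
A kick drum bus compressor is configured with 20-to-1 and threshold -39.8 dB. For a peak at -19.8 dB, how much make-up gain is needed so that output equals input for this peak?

Without make-up, output = threshold + overshoot/20 = -39.8 + 1 = -38.8 dB.
Gap to target: 19 dB.

19 dB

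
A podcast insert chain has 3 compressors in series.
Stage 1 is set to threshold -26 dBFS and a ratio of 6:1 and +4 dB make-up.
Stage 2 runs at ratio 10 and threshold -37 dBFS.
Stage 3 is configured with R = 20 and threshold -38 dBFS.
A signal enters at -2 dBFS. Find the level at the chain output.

-37.855 dBFS

Stage 1: 24 dB above -26 dBFS, reduced 6:1 to 4 dB above → -22 dBFS; +4 dB make-up → -18 dBFS.
Stage 2: overshoot 19 dB → 19/10 = 1.9 dB → -35.1 dBFS.
Stage 3: -35.1 dBFS is 2.9 dB over -38 dBFS; at 20:1 that becomes 0.145 dB over, giving -37.855 dBFS.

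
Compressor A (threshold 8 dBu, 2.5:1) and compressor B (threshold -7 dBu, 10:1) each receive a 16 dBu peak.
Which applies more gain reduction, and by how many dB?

A: GR = 8 − 8/2.5 = 4.8 dB.
B: GR = 23 − 23/10 = 20.7 dB.
Difference: 15.9 dB in favour of B.

B, by 15.9 dB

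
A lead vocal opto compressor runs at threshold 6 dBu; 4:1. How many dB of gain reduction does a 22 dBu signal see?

12 dB

The signal is 16 dB above threshold.
At 4:1, output sits 16/4 = 4 dB above threshold.
So the signal is attenuated by 16 − 4 = 12 dB.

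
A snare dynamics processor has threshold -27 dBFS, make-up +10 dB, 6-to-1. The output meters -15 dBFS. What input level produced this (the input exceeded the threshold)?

Before make-up, the level was -15 − 10 = -25 dBFS.
The compressed level sits -25 − (-27) = 2 dB over threshold.
Before 6:1 compression the overshoot was 2 × 6 = 12 dB, so input = -27 + 12 = -15 dBFS.

-15 dBFS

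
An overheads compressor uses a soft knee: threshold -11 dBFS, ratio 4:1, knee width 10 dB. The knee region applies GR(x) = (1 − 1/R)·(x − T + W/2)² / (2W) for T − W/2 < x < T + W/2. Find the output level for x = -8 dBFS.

x − T + W/2 = -8 − (-11) + 5 = 8.
GR = (1 − 1/4) × 8² / 20 = 0.75 × 64 / 20 = 2.4 dB.
Output = -8 − 2.4 = -10.4 dBFS.

-10.4 dBFS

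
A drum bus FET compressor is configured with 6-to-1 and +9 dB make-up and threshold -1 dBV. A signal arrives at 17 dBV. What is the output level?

11 dBV

Overshoot: 17 − (-1) = 18 dB.
6:1 compression reduces that to 18/6 = 3 dB over.
So the level is -1 + 3 = 2 dBV; make-up adds 9 dB, giving 11 dBV.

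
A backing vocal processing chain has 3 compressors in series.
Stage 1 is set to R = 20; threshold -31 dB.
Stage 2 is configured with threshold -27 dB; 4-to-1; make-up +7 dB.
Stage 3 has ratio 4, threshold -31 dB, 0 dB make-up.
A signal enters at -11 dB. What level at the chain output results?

Stage 1: 20 dB above -31 dB, reduced 20:1 to 1 dB above → -30 dB.
Stage 2: below threshold (-30 ≤ -27); passes unchanged; make-up brings it to -23 dB.
Stage 3: overshoot 8 dB → 8/4 = 2 dB → -29 dB.

-29 dB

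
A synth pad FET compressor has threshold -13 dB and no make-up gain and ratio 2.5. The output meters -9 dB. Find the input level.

-3 dB

The compressed level sits -9 − (-13) = 4 dB over threshold.
Input overshoot = R × output overshoot = 10 dB → input = -13 + 10 = -3 dB.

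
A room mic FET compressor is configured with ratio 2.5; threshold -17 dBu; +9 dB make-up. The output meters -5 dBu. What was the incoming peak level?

Before make-up, the level was -5 − 9 = -14 dBu.
The compressed level sits -14 − (-17) = 3 dB over threshold.
Undo the ratio: input overshoot = 3 × 2.5 = 7.5 dB, giving input = -9.5 dBu.

-9.5 dBu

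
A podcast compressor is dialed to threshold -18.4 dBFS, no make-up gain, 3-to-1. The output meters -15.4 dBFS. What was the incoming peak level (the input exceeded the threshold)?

Post-compression overshoot = -15.4 − (-18.4) = 3 dB.
Undo the ratio: input overshoot = 3 × 3 = 9 dB, giving input = -9.4 dBFS.

-9.4 dBFS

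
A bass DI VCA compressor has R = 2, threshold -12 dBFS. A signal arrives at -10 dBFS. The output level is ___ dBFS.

-11 dBFS

The input is 2 dB above the -12 dBFS threshold.
2:1 compression reduces that to 2/2 = 1 dB over.
Output = -12 + 1 = -11 dBFS.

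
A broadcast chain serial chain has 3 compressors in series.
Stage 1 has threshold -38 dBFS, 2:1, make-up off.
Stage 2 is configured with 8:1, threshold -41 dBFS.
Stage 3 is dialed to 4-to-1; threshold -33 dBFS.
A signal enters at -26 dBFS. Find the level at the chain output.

Stage 1: overshoot 12 dB → 12/2 = 6 dB → -32 dBFS.
Stage 2: overshoot 9 dB → 9/8 = 1.125 dB → -39.875 dBFS.
Stage 3: -39.875 dBFS is at or below the -33 dBFS threshold — no compression; output -39.875 dBFS.

-39.875 dBFS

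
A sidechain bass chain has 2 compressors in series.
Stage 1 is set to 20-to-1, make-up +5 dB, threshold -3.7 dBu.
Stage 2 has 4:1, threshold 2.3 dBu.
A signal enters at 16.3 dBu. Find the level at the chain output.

2.3 dBu

Stage 1: overshoot 20 dB → 20/20 = 1 dB → -2.7 dBu; +5 dB make-up → 2.3 dBu.
Stage 2: below threshold (2.3 ≤ 2.3); passes unchanged; output 2.3 dBu.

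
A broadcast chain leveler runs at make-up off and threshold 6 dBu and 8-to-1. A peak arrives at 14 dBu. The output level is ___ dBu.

7 dBu

The input is 8 dB above the 6 dBu threshold.
At 8:1 the overshoot is divided by 8, leaving 1 dB above threshold.
That puts the output at 7 dBu.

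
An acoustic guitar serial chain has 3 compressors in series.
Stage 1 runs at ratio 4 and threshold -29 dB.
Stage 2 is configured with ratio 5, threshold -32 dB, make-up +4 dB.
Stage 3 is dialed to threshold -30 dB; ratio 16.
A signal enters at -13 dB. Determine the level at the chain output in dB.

-29.7875 dB

Stage 1: overshoot 16 dB → 16/4 = 4 dB → -25 dB.
Stage 2: 7 dB above -32 dB, reduced 5:1 to 1.4 dB above → -30.6 dB; +4 dB make-up → -26.6 dB.
Stage 3: -26.6 dB is 3.4 dB over -30 dB; at 16:1 that becomes 0.2125 dB over, giving -29.7875 dB.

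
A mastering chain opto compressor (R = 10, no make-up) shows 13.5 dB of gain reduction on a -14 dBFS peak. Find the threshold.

Gain reduction = -14 − (-27.5) = 13.5 dB; output overshoot = GR / (R − 1) = 13.5 / 9 = 1.5 dB.
Threshold = output − output overshoot = -27.5 − 1.5 = -29 dBFS.

-29 dBFS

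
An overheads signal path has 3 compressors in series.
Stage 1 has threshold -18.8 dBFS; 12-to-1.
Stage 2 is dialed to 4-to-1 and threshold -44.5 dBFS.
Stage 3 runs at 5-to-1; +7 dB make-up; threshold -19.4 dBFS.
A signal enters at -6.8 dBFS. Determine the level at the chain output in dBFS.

-30.825 dBFS

Stage 1: 12 dB above -18.8 dBFS, reduced 12:1 to 1 dB above → -17.8 dBFS.
Stage 2: 26.7 dB above -44.5 dBFS, reduced 4:1 to 6.675 dB above → -37.825 dBFS.
Stage 3: -37.825 dBFS is at or below the -19.4 dBFS threshold — no compression; make-up brings it to -30.825 dBFS.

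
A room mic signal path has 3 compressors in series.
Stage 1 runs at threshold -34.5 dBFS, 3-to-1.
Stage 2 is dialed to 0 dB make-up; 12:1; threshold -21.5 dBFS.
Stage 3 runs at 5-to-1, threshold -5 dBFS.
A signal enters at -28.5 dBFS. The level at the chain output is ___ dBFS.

Stage 1: overshoot 6 dB → 6/3 = 2 dB → -32.5 dBFS.
Stage 2: below threshold (-32.5 ≤ -21.5); passes unchanged; output -32.5 dBFS.
Stage 3: -32.5 dBFS ≤ -5 dBFS, so stage 3 doesn't engage; output -32.5 dBFS.

-32.5 dBFS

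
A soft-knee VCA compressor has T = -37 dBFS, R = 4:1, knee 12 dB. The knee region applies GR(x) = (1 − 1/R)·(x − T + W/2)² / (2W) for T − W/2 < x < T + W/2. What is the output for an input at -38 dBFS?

x − T + W/2 = -38 − (-37) + 6 = 5.
GR = (1 − 1/4) × 5² / 24 = 0.75 × 25 / 24 = 0.78125 dB.
Output = -38 − 0.78125 = -38.78125 dBFS.

-38.78125 dBFS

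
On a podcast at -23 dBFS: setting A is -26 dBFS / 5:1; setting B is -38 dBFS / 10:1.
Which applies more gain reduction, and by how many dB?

B, by 11.1 dB

A: overshoot 3 dB → output overshoot 0.6 dB → GR 2.4 dB.
B: overshoot 15 dB → output overshoot 1.5 dB → GR 13.5 dB.
Difference: 11.1 dB in favour of B.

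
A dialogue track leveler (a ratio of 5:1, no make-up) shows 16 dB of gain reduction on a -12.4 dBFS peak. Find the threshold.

Let T be the threshold. Output overshoot = (input overshoot)/R, so -28.4 − T = (-12.4 − T)/5.
5·(-28.4 − T) = -12.4 − T → 4·T = -142 − (-12.4) = -129.6.
T = -129.6/4 = -32.4 dBFS.

-32.4 dBFS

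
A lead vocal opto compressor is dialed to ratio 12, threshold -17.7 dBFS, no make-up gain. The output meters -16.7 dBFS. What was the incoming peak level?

That's 1 dB above the -17.7 dBFS threshold.
Input overshoot = R × output overshoot = 12 dB → input = -17.7 + 12 = -5.7 dBFS.

-5.7 dBFS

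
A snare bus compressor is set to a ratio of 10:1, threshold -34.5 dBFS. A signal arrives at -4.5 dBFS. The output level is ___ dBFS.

Overshoot: -4.5 − (-34.5) = 30 dB.
The 30 dB excess becomes 3 dB after 10:1 reduction.
So the level is -34.5 + 3 = -31.5 dBFS.

-31.5 dBFS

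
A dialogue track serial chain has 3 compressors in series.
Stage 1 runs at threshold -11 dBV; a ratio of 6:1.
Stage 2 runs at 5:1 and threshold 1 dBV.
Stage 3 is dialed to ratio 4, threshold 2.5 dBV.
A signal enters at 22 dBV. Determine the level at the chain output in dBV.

-5.5 dBV

Stage 1: overshoot 33 dB → 33/6 = 5.5 dB → -5.5 dBV.
Stage 2: below threshold (-5.5 ≤ 1); passes unchanged; output -5.5 dBV.
Stage 3: -5.5 dBV ≤ 2.5 dBV, so stage 3 doesn't engage; output -5.5 dBV.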